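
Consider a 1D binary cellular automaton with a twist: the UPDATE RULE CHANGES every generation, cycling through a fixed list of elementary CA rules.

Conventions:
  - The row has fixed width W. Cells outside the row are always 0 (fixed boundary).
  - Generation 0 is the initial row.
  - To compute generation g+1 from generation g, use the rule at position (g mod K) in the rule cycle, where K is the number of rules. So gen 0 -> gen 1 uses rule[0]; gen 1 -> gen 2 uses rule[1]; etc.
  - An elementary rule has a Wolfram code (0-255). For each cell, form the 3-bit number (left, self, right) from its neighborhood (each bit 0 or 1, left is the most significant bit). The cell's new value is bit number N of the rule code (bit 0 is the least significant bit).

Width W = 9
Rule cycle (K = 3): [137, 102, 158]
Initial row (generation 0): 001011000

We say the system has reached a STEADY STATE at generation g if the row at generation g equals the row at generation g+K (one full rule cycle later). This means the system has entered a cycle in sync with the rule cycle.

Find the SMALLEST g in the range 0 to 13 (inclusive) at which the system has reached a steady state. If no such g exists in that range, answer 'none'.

Gen 0: 001011000
Gen 1 (rule 137): 100010011
Gen 2 (rule 102): 100110101
Gen 3 (rule 158): 111100101
Gen 4 (rule 137): 111000000
Gen 5 (rule 102): 001000000
Gen 6 (rule 158): 011100000
Gen 7 (rule 137): 011001111
Gen 8 (rule 102): 101010001
Gen 9 (rule 158): 101011011
Gen 10 (rule 137): 000010010
Gen 11 (rule 102): 000110110
Gen 12 (rule 158): 001100101
Gen 13 (rule 137): 101000000
Gen 14 (rule 102): 111000000
Gen 15 (rule 158): 110100000
Gen 16 (rule 137): 100001111

Answer: none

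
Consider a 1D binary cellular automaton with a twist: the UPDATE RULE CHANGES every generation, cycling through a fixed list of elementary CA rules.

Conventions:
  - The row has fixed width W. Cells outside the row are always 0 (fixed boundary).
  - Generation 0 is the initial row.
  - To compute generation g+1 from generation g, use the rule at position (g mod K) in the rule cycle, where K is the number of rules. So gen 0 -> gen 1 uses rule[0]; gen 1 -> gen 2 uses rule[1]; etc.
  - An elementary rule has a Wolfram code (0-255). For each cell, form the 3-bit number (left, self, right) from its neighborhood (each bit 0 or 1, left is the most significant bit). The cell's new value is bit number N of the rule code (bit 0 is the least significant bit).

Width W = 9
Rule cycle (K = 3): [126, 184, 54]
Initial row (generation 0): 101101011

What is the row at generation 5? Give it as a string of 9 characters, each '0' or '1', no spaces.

Gen 0: 101101011
Gen 1 (rule 126): 111111111
Gen 2 (rule 184): 111111110
Gen 3 (rule 54): 000000001
Gen 4 (rule 126): 000000011
Gen 5 (rule 184): 000000010

Answer: 000000010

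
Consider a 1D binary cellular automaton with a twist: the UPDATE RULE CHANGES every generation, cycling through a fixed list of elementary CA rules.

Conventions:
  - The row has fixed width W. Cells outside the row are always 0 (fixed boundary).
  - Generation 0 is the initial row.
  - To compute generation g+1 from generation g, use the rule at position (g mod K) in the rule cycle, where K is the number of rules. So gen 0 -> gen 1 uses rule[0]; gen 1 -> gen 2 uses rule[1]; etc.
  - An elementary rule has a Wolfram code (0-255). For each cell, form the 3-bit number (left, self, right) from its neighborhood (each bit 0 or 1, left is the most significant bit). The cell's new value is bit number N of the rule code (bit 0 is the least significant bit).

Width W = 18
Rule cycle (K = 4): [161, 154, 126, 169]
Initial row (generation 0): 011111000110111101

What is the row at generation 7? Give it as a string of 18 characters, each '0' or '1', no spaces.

Answer: 111100000001101110

Derivation:
Gen 0: 011111000110111101
Gen 1 (rule 161): 001110010001011010
Gen 2 (rule 154): 011101101010010001
Gen 3 (rule 126): 110111111111111011
Gen 4 (rule 169): 101111111111110110
Gen 5 (rule 161): 010111111111101000
Gen 6 (rule 154): 100111111111000100
Gen 7 (rule 126): 111100000001101110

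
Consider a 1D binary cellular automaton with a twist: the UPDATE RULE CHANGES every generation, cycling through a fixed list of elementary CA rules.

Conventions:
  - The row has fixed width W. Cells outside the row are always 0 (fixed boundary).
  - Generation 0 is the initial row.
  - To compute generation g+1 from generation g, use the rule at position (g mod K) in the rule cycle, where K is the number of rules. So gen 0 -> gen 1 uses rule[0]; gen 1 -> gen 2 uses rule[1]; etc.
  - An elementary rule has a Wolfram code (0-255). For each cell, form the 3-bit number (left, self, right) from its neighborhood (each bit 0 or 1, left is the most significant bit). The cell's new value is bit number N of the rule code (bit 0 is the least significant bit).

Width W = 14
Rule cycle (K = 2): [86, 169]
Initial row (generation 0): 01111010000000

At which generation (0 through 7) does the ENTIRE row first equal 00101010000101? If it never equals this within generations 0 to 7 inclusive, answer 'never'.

Gen 0: 01111010000000
Gen 1 (rule 86): 10001011000000
Gen 2 (rule 169): 00100110011111
Gen 3 (rule 86): 01111011100001
Gen 4 (rule 169): 01110111001100
Gen 5 (rule 86): 10010001110110
Gen 6 (rule 169): 00000101101100
Gen 7 (rule 86): 00001100100110

Answer: never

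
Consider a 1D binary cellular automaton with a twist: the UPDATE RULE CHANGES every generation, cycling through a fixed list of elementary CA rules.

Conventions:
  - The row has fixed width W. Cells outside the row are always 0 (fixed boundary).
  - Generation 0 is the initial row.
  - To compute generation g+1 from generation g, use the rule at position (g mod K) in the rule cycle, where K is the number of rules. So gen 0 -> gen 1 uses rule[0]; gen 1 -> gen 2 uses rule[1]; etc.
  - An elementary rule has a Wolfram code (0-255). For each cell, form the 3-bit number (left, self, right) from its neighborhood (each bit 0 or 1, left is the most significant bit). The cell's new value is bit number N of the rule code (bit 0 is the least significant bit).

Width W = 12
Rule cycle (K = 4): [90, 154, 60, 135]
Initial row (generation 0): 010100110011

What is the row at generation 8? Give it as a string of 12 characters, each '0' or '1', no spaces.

Gen 0: 010100110011
Gen 1 (rule 90): 100011111111
Gen 2 (rule 154): 010111111110
Gen 3 (rule 60): 011100000001
Gen 4 (rule 135): 101001111111
Gen 5 (rule 90): 000111000001
Gen 6 (rule 154): 001110100010
Gen 7 (rule 60): 001001110011
Gen 8 (rule 135): 111010100100

Answer: 111010100100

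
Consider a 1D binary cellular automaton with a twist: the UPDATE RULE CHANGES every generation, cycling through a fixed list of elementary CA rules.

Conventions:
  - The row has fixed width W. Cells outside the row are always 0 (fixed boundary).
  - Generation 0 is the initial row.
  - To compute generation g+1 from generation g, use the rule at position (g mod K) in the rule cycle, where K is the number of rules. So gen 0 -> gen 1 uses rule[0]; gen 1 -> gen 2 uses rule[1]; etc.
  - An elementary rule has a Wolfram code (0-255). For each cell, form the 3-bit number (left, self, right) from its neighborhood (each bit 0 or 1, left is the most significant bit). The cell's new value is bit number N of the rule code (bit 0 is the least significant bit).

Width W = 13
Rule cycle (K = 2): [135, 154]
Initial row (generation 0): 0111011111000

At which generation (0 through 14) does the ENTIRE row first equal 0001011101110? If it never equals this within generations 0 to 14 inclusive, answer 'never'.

Gen 0: 0111011111000
Gen 1 (rule 135): 1010001110011
Gen 2 (rule 154): 0001011101110
Gen 3 (rule 135): 1111001000100
Gen 4 (rule 154): 1110110101010
Gen 5 (rule 135): 0100000101010
Gen 6 (rule 154): 1010001000001
Gen 7 (rule 135): 1010111011111
Gen 8 (rule 154): 0000110011110
Gen 9 (rule 135): 1111000101100
Gen 10 (rule 154): 1110101001010
Gen 11 (rule 135): 0100101011010
Gen 12 (rule 154): 1011000010001
Gen 13 (rule 135): 1000011110111
Gen 14 (rule 154): 0100111100110

Answer: 2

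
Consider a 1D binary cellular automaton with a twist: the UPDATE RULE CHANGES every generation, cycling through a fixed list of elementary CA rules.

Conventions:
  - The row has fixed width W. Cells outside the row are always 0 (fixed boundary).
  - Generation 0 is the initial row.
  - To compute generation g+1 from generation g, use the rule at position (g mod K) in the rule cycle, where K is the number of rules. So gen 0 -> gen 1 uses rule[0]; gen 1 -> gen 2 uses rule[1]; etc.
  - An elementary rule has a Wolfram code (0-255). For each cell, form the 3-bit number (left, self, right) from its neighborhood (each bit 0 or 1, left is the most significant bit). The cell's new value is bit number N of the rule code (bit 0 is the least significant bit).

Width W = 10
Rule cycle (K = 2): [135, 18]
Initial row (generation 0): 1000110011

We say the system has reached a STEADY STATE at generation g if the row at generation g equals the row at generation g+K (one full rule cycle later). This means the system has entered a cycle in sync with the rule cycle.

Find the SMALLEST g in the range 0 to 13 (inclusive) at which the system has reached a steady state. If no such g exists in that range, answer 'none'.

Gen 0: 1000110011
Gen 1 (rule 135): 1011000100
Gen 2 (rule 18): 0000101010
Gen 3 (rule 135): 1111101010
Gen 4 (rule 18): 0000000001
Gen 5 (rule 135): 1111111111
Gen 6 (rule 18): 0000000000
Gen 7 (rule 135): 1111111111
Gen 8 (rule 18): 0000000000
Gen 9 (rule 135): 1111111111
Gen 10 (rule 18): 0000000000
Gen 11 (rule 135): 1111111111
Gen 12 (rule 18): 0000000000
Gen 13 (rule 135): 1111111111
Gen 14 (rule 18): 0000000000
Gen 15 (rule 135): 1111111111

Answer: 5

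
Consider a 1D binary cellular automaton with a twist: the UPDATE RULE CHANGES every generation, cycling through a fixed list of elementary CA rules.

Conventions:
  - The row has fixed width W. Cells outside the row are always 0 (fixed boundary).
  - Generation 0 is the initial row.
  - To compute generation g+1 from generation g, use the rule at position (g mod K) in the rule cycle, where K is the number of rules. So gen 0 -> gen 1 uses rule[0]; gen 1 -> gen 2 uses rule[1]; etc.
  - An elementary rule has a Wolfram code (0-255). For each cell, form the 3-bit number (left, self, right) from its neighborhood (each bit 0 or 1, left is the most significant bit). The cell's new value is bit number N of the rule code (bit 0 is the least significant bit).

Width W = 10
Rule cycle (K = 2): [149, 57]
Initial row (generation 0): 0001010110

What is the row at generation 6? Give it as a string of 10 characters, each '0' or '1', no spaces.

Gen 0: 0001010110
Gen 1 (rule 149): 1101010001
Gen 2 (rule 57): 1010101100
Gen 3 (rule 149): 1010100011
Gen 4 (rule 57): 0101011010
Gen 5 (rule 149): 0101000011
Gen 6 (rule 57): 0010111010

Answer: 0010111010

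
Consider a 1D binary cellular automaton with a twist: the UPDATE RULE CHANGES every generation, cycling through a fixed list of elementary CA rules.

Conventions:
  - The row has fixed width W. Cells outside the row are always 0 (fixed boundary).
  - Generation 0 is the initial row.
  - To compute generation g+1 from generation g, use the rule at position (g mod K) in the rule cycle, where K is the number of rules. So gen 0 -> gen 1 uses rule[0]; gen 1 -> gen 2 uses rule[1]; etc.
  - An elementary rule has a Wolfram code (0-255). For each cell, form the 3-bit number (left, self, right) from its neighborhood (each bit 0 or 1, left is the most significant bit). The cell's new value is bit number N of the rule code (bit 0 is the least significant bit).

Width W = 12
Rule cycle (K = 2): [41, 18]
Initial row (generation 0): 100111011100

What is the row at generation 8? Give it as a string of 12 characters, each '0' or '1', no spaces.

Answer: 101100011010

Derivation:
Gen 0: 100111011100
Gen 1 (rule 41): 000100110001
Gen 2 (rule 18): 001011001010
Gen 3 (rule 41): 100110000100
Gen 4 (rule 18): 011001001010
Gen 5 (rule 41): 010000000100
Gen 6 (rule 18): 101000001010
Gen 7 (rule 41): 010011100100
Gen 8 (rule 18): 101100011010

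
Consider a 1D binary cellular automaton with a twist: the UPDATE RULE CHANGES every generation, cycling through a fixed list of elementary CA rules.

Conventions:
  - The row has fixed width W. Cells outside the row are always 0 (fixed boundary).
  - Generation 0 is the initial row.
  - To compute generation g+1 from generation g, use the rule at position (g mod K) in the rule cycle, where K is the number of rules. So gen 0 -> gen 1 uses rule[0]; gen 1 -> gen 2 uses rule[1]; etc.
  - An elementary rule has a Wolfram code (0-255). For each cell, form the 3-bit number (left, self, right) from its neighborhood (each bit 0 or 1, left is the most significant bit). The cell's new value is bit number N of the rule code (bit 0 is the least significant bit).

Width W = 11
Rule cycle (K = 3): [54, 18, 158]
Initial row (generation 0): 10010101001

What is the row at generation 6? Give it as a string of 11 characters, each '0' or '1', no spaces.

Answer: 00000000000

Derivation:
Gen 0: 10010101001
Gen 1 (rule 54): 11111111111
Gen 2 (rule 18): 00000000000
Gen 3 (rule 158): 00000000000
Gen 4 (rule 54): 00000000000
Gen 5 (rule 18): 00000000000
Gen 6 (rule 158): 00000000000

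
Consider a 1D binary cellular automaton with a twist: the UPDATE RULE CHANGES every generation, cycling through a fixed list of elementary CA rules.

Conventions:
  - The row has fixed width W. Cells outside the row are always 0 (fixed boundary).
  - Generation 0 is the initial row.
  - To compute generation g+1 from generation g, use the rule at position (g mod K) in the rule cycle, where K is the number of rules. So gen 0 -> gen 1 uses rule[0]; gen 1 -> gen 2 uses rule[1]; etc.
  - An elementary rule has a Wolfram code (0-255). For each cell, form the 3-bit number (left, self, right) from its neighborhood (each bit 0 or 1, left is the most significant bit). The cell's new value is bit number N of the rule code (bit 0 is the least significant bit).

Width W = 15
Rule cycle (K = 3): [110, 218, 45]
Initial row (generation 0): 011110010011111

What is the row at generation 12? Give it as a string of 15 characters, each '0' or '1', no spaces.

Gen 0: 011110010011111
Gen 1 (rule 110): 110010110110001
Gen 2 (rule 218): 111100110111010
Gen 3 (rule 45): 100000101100110
Gen 4 (rule 110): 100001111101110
Gen 5 (rule 218): 010011111101111
Gen 6 (rule 45): 010010000011000
Gen 7 (rule 110): 110110000111000
Gen 8 (rule 218): 110111001111100
Gen 9 (rule 45): 101100001000001
Gen 10 (rule 110): 111100011000011
Gen 11 (rule 218): 111110111100111
Gen 12 (rule 45): 100001100000100

Answer: 100001100000100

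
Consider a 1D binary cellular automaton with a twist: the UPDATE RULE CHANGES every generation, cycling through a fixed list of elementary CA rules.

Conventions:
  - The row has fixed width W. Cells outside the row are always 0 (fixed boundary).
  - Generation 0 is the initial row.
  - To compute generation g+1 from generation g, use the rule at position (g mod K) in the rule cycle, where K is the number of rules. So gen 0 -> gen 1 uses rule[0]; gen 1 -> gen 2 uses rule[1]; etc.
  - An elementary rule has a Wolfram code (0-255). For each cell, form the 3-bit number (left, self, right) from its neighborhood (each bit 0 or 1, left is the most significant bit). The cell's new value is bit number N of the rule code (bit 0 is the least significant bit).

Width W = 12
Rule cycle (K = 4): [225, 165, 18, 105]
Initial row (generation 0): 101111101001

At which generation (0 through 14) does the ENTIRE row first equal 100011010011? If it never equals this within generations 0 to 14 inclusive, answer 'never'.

Answer: 6

Derivation:
Gen 0: 101111101001
Gen 1 (rule 225): 010111110000
Gen 2 (rule 165): 011011100111
Gen 3 (rule 18): 100000011000
Gen 4 (rule 105): 001111011011
Gen 5 (rule 225): 100111101101
Gen 6 (rule 165): 100011010011
Gen 7 (rule 18): 010100001100
Gen 8 (rule 105): 001001101101
Gen 9 (rule 225): 100000110110
Gen 10 (rule 165): 101110001000
Gen 11 (rule 18): 000001010100
Gen 12 (rule 105): 111100101001
Gen 13 (rule 225): 011100010000
Gen 14 (rule 165): 001001010111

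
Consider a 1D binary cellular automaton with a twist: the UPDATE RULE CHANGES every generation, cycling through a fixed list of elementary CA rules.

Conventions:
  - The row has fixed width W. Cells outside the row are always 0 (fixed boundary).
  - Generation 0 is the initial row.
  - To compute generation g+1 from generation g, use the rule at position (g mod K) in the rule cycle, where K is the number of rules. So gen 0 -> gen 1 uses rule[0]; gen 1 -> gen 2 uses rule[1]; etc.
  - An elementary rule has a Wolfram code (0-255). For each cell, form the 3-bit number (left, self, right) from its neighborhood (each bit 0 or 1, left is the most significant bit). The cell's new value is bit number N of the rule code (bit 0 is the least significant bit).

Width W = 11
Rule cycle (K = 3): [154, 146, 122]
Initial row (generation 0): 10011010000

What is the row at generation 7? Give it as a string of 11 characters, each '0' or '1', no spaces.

Answer: 00010001000

Derivation:
Gen 0: 10011010000
Gen 1 (rule 154): 01110001000
Gen 2 (rule 146): 10101010100
Gen 3 (rule 122): 01010101010
Gen 4 (rule 154): 10000000001
Gen 5 (rule 146): 01000000010
Gen 6 (rule 122): 10100000101
Gen 7 (rule 154): 00010001000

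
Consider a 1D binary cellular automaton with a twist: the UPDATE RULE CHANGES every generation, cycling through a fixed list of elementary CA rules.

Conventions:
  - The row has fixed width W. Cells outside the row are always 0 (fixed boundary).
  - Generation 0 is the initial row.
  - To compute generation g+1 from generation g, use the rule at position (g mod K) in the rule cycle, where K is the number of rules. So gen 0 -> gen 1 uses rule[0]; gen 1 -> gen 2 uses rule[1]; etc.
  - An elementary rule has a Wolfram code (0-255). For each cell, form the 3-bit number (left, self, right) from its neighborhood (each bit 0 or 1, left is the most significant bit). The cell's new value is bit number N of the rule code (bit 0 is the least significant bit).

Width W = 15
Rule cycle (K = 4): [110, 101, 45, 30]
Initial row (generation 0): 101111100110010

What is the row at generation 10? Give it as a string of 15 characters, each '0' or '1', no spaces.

Gen 0: 101111100110010
Gen 1 (rule 110): 111000101110110
Gen 2 (rule 101): 001010110011010
Gen 3 (rule 45): 101111100010110
Gen 4 (rule 30): 101000010110101
Gen 5 (rule 110): 111000111111111
Gen 6 (rule 101): 001010000000001
Gen 7 (rule 45): 101110111111101
Gen 8 (rule 30): 101000100000001
Gen 9 (rule 110): 111001100000011
Gen 10 (rule 101): 001000101111001

Answer: 001000101111001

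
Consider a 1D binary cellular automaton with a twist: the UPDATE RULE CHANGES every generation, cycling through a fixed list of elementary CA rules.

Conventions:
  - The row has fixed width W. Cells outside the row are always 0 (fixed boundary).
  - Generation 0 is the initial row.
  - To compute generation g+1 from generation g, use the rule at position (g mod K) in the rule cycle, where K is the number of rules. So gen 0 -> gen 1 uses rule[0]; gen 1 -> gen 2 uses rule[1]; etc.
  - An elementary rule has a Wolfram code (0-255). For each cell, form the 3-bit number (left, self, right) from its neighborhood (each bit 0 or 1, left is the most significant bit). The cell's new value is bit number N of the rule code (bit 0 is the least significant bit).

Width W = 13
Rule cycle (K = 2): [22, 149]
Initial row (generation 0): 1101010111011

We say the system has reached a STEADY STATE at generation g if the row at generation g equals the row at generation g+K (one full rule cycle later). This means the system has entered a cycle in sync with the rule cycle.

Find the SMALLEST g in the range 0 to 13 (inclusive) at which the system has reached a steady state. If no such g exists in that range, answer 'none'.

Gen 0: 1101010111011
Gen 1 (rule 22): 0001010000000
Gen 2 (rule 149): 1101011111111
Gen 3 (rule 22): 0001000000000
Gen 4 (rule 149): 1101111111111
Gen 5 (rule 22): 0000000000000
Gen 6 (rule 149): 1111111111111
Gen 7 (rule 22): 0000000000000
Gen 8 (rule 149): 1111111111111
Gen 9 (rule 22): 0000000000000
Gen 10 (rule 149): 1111111111111
Gen 11 (rule 22): 0000000000000
Gen 12 (rule 149): 1111111111111
Gen 13 (rule 22): 0000000000000
Gen 14 (rule 149): 1111111111111
Gen 15 (rule 22): 0000000000000

Answer: 5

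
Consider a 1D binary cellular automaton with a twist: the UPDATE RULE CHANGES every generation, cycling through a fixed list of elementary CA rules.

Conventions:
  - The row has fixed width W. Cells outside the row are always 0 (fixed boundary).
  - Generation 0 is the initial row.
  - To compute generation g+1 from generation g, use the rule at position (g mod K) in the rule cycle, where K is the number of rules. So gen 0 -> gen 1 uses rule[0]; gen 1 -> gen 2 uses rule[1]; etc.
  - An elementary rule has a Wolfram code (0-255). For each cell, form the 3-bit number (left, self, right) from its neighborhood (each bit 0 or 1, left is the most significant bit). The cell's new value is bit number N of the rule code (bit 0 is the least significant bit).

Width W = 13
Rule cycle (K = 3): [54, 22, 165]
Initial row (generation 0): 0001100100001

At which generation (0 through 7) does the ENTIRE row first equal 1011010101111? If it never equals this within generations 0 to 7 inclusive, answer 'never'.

Gen 0: 0001100100001
Gen 1 (rule 54): 0010011110011
Gen 2 (rule 22): 0111100001100
Gen 3 (rule 165): 0011001100001
Gen 4 (rule 54): 0100110010011
Gen 5 (rule 22): 1111001111100
Gen 6 (rule 165): 0110000111001
Gen 7 (rule 54): 1001001000111

Answer: never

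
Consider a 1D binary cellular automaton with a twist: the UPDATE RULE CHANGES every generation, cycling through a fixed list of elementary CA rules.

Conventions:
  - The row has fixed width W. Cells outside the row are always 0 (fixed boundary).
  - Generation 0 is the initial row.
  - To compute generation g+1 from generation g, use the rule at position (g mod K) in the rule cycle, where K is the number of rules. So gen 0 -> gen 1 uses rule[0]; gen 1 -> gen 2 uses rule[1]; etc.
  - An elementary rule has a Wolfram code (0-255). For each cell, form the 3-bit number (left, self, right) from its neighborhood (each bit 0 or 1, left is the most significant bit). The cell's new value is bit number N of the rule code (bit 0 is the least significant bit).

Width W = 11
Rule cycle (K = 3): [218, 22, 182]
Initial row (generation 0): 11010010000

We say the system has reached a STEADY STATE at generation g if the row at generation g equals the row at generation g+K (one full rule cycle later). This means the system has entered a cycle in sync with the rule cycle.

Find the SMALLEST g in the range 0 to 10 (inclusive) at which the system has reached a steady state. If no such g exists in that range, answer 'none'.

Answer: 8

Derivation:
Gen 0: 11010010000
Gen 1 (rule 218): 11001101000
Gen 2 (rule 22): 00110001100
Gen 3 (rule 182): 01001010010
Gen 4 (rule 218): 10110001101
Gen 5 (rule 22): 10001010001
Gen 6 (rule 182): 11011111011
Gen 7 (rule 218): 11011111011
Gen 8 (rule 22): 00000000000
Gen 9 (rule 182): 00000000000
Gen 10 (rule 218): 00000000000
Gen 11 (rule 22): 00000000000
Gen 12 (rule 182): 00000000000
Gen 13 (rule 218): 00000000000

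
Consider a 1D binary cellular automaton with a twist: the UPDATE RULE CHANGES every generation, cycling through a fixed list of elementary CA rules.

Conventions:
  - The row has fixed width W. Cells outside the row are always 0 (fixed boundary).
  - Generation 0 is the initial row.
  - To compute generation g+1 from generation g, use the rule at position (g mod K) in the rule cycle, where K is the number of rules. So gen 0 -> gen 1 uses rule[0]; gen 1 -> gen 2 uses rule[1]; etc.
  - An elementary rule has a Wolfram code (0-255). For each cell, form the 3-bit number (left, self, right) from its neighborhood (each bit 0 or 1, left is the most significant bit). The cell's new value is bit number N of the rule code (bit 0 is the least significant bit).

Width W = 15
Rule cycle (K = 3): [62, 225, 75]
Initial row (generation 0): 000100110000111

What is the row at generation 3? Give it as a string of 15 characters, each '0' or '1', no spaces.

Answer: 001100010111000

Derivation:
Gen 0: 000100110000111
Gen 1 (rule 62): 001111101001100
Gen 2 (rule 225): 100111110000101
Gen 3 (rule 75): 001100010111000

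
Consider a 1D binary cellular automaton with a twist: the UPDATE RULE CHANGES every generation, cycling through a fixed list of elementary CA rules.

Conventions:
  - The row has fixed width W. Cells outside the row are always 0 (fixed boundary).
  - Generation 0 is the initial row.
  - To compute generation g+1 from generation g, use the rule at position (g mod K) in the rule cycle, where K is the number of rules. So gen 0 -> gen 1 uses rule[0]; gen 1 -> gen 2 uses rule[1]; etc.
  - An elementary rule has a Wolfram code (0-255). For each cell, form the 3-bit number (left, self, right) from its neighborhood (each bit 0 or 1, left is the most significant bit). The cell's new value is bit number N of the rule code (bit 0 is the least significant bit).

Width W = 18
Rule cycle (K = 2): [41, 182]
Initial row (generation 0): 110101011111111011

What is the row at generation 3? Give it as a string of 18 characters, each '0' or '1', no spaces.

Answer: 100000000011100000

Derivation:
Gen 0: 110101011111111011
Gen 1 (rule 41): 101010110000000110
Gen 2 (rule 182): 111111001000001001
Gen 3 (rule 41): 100000000011100000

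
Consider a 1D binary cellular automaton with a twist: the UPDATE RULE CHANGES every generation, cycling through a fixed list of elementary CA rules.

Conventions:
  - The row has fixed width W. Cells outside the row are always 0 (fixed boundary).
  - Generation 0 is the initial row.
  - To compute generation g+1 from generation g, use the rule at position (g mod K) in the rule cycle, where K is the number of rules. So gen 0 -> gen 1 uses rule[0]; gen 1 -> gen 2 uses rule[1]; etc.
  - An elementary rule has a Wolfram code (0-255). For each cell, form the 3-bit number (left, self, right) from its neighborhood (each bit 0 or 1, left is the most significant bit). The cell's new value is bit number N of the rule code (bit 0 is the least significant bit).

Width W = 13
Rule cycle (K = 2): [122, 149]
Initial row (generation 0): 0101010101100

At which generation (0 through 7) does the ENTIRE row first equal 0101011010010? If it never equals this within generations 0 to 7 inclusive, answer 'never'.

Answer: 7

Derivation:
Gen 0: 0101010101100
Gen 1 (rule 122): 1010101011110
Gen 2 (rule 149): 1010101001101
Gen 3 (rule 122): 0101010111110
Gen 4 (rule 149): 0101010011101
Gen 5 (rule 122): 1010101110110
Gen 6 (rule 149): 1010100100001
Gen 7 (rule 122): 0101011010010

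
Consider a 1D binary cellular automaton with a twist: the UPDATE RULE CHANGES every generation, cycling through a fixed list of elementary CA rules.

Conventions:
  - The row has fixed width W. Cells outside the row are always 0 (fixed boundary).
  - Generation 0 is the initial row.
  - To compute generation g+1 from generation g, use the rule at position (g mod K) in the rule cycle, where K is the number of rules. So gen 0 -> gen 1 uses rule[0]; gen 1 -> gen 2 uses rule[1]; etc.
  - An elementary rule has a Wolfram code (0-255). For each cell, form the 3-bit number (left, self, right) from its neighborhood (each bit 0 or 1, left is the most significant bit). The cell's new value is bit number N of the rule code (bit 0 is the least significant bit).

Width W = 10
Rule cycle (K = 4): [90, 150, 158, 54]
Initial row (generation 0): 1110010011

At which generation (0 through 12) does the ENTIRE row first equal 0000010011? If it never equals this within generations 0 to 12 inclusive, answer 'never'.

Gen 0: 1110010011
Gen 1 (rule 90): 1011101111
Gen 2 (rule 150): 1001000110
Gen 3 (rule 158): 1111101101
Gen 4 (rule 54): 0000010011
Gen 5 (rule 90): 0000101111
Gen 6 (rule 150): 0001100110
Gen 7 (rule 158): 0011011101
Gen 8 (rule 54): 0100100011
Gen 9 (rule 90): 1011010111
Gen 10 (rule 150): 1000010010
Gen 11 (rule 158): 1100111111
Gen 12 (rule 54): 0011000000

Answer: 4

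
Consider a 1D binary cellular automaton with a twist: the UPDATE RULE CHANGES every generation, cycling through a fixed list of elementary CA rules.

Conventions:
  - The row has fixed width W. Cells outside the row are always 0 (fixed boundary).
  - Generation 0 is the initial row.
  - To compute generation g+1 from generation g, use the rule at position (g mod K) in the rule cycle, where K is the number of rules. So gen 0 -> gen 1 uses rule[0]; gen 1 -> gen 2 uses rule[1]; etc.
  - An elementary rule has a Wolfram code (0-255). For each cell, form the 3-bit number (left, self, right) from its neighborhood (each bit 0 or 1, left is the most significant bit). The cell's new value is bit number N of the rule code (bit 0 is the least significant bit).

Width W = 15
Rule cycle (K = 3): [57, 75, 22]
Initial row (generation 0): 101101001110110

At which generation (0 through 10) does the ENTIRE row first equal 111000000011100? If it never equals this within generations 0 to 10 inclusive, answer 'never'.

Answer: 2

Derivation:
Gen 0: 101101001110110
Gen 1 (rule 57): 011010101001101
Gen 2 (rule 75): 111000000011100
Gen 3 (rule 22): 000100000100010
Gen 4 (rule 57): 110011110011001
Gen 5 (rule 75): 110110010111010
Gen 6 (rule 22): 000001110000011
Gen 7 (rule 57): 111101001111010
Gen 8 (rule 75): 100100011001000
Gen 9 (rule 22): 111110100111100
Gen 10 (rule 57): 100001010100011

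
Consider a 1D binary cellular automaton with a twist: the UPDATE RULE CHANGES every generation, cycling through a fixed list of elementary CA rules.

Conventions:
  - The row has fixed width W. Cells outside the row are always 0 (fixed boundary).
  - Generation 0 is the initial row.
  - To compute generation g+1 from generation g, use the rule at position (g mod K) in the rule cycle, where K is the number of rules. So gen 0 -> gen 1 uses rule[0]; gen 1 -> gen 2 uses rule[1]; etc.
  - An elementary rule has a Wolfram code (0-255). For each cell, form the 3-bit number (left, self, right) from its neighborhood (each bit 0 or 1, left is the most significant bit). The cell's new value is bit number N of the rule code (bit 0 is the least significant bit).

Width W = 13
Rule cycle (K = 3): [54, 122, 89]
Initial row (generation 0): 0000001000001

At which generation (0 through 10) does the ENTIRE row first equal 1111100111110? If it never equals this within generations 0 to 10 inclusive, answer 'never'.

Answer: never

Derivation:
Gen 0: 0000001000001
Gen 1 (rule 54): 0000011100011
Gen 2 (rule 122): 0000110110111
Gen 3 (rule 89): 1110110110101
Gen 4 (rule 54): 0001001001111
Gen 5 (rule 122): 0010110111001
Gen 6 (rule 89): 1000110101100
Gen 7 (rule 54): 1101001110010
Gen 8 (rule 122): 1110111011101
Gen 9 (rule 89): 1010101010100
Gen 10 (rule 54): 1111111111110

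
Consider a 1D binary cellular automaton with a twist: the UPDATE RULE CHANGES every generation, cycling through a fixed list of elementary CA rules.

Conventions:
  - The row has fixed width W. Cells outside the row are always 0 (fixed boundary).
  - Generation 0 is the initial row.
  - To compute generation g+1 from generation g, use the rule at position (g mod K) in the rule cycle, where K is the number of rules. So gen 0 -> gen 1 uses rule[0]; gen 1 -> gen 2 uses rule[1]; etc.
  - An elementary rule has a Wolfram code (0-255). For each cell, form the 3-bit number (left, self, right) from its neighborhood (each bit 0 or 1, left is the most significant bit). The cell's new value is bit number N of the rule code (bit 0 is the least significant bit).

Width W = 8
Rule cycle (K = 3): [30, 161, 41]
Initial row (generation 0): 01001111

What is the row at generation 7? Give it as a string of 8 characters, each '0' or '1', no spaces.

Gen 0: 01001111
Gen 1 (rule 30): 11111000
Gen 2 (rule 161): 01110011
Gen 3 (rule 41): 01000010
Gen 4 (rule 30): 11100111
Gen 5 (rule 161): 01000010
Gen 6 (rule 41): 00011000
Gen 7 (rule 30): 00110100

Answer: 00110100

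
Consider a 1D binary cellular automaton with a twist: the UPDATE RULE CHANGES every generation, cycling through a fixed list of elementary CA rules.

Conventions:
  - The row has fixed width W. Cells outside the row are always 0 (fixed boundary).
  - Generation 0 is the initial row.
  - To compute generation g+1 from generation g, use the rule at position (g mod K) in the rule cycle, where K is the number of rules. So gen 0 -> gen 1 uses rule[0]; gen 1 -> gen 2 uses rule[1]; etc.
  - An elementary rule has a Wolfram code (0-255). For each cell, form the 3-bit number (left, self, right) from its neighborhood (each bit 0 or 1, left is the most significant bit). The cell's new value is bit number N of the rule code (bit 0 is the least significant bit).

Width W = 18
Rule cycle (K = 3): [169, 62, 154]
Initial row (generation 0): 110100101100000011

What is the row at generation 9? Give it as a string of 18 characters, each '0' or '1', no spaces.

Gen 0: 110100101100000011
Gen 1 (rule 169): 101000011001111010
Gen 2 (rule 62): 111100110111000111
Gen 3 (rule 154): 111011100110101110
Gen 4 (rule 169): 110111000101011100
Gen 5 (rule 62): 101100101111110010
Gen 6 (rule 154): 001011001111101101
Gen 7 (rule 169): 100110001111011010
Gen 8 (rule 62): 111101011000110111
Gen 9 (rule 154): 111000010101100110

Answer: 111000010101100110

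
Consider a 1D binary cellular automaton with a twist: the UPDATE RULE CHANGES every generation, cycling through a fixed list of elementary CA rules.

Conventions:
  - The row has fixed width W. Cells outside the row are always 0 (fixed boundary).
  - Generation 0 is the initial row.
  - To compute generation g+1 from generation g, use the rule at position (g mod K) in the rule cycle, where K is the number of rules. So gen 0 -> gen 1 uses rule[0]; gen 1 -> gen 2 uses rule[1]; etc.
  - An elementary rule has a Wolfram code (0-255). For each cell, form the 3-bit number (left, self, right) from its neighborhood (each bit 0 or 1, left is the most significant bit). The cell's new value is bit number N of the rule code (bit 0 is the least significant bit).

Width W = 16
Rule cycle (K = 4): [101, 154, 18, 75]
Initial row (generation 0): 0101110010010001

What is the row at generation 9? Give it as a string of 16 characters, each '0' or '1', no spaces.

Answer: 0000000100000101

Derivation:
Gen 0: 0101110010010001
Gen 1 (rule 101): 0110010010010101
Gen 2 (rule 154): 1101101101100000
Gen 3 (rule 18): 0000000000010000
Gen 4 (rule 75): 1111111111100111
Gen 5 (rule 101): 0000000000100001
Gen 6 (rule 154): 0000000001010010
Gen 7 (rule 18): 0000000010001101
Gen 8 (rule 75): 1111111100111100
Gen 9 (rule 101): 0000000100000101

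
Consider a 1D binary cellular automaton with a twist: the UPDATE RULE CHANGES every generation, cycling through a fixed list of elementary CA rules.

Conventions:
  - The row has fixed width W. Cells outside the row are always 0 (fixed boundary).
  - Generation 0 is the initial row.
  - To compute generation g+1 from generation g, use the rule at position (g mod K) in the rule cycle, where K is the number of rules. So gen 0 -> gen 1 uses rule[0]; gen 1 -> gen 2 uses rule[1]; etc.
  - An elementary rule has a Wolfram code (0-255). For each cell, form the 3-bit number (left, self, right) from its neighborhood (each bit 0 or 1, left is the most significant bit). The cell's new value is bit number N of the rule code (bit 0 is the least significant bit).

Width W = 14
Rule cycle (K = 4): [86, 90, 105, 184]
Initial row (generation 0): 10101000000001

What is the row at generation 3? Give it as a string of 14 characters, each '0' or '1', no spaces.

Gen 0: 10101000000001
Gen 1 (rule 86): 10101100000011
Gen 2 (rule 90): 00001110000111
Gen 3 (rule 105): 11101010110101

Answer: 11101010110101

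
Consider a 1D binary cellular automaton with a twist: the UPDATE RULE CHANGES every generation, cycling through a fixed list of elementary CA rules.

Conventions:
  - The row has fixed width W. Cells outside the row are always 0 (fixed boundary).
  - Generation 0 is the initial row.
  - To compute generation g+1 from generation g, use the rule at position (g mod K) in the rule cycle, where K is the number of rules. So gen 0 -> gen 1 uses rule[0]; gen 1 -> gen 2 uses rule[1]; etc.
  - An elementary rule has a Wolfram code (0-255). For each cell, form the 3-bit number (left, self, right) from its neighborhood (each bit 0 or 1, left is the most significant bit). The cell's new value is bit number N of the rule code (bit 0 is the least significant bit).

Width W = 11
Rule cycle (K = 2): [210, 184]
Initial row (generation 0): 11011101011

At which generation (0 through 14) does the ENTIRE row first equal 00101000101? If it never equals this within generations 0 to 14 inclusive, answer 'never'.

Answer: 6

Derivation:
Gen 0: 11011101011
Gen 1 (rule 210): 01001100001
Gen 2 (rule 184): 00101010000
Gen 3 (rule 210): 01000001000
Gen 4 (rule 184): 00100000100
Gen 5 (rule 210): 01010001010
Gen 6 (rule 184): 00101000101
Gen 7 (rule 210): 01000101000
Gen 8 (rule 184): 00100010100
Gen 9 (rule 210): 01010100010
Gen 10 (rule 184): 00101010001
Gen 11 (rule 210): 01000001010
Gen 12 (rule 184): 00100000101
Gen 13 (rule 210): 01010001000
Gen 14 (rule 184): 00101000100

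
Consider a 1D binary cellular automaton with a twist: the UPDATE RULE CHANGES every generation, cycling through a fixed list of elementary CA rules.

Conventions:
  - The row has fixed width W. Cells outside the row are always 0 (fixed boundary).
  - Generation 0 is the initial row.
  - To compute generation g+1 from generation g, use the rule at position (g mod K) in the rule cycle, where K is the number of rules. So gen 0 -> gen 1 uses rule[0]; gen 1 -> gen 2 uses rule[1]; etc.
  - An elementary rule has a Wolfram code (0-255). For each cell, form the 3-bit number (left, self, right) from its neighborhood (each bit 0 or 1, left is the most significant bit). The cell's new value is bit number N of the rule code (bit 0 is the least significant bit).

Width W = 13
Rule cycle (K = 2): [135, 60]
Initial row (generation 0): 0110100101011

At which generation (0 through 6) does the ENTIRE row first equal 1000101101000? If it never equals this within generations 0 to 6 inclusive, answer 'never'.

Gen 0: 0110100101011
Gen 1 (rule 135): 1000101101000
Gen 2 (rule 60): 1100111011100
Gen 3 (rule 135): 0001010001001
Gen 4 (rule 60): 0001111001101
Gen 5 (rule 135): 1110110010001
Gen 6 (rule 60): 1001101011001

Answer: 1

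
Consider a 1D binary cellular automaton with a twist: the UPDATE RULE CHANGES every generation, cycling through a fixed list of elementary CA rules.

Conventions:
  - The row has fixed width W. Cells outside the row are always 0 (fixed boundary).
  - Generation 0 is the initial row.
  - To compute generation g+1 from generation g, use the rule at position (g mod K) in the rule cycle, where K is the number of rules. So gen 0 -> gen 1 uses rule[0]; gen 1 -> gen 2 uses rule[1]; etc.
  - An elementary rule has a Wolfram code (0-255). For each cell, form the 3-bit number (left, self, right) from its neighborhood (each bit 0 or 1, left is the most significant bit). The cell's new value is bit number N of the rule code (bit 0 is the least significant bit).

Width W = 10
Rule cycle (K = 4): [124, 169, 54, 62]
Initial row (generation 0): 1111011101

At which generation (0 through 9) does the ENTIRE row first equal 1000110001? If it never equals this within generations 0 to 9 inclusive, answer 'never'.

Gen 0: 1111011101
Gen 1 (rule 124): 1001110111
Gen 2 (rule 169): 0001101110
Gen 3 (rule 54): 0010010001
Gen 4 (rule 62): 0111111011
Gen 5 (rule 124): 0100001111
Gen 6 (rule 169): 0001101110
Gen 7 (rule 54): 0010010001
Gen 8 (rule 62): 0111111011
Gen 9 (rule 124): 0100001111

Answer: never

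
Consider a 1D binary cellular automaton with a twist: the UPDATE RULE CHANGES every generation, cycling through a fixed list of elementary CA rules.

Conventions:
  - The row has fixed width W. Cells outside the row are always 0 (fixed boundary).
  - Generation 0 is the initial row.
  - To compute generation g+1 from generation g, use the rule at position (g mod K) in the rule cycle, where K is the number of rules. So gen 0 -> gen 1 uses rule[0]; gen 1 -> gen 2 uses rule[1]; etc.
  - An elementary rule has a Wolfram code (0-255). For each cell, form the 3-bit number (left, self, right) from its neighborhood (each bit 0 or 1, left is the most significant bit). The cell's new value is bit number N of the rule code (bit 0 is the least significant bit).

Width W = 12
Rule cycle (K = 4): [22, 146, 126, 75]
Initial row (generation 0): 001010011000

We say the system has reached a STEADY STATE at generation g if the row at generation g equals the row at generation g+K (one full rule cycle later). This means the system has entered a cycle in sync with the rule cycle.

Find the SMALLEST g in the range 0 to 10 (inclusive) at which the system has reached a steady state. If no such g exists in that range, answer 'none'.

Gen 0: 001010011000
Gen 1 (rule 22): 011011100100
Gen 2 (rule 146): 100001011010
Gen 3 (rule 126): 110011111111
Gen 4 (rule 75): 110110000001
Gen 5 (rule 22): 000001000011
Gen 6 (rule 146): 000010100100
Gen 7 (rule 126): 000111111110
Gen 8 (rule 75): 111100000010
Gen 9 (rule 22): 000010000111
Gen 10 (rule 146): 000101001010
Gen 11 (rule 126): 001111111111
Gen 12 (rule 75): 111000000001
Gen 13 (rule 22): 000100000011
Gen 14 (rule 146): 001010000100

Answer: none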